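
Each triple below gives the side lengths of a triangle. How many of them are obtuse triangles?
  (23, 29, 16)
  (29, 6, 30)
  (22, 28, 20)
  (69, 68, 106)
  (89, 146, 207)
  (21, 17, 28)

(23,29,16): 16²+23² = 785 < 841 = 29² → obtuse
(29,6,30): 6²+29² = 877 < 900 = 30² → obtuse
(22,28,20): 20²+22² = 884 > 784 = 28² → acute
(69,68,106): 68²+69² = 9385 < 11236 = 106² → obtuse
(89,146,207): 89²+146² = 29237 < 42849 = 207² → obtuse
(21,17,28): 17²+21² = 730 < 784 = 28² → obtuse
5 of the 6 are obtuse.

5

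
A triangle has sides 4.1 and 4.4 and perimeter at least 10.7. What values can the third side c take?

2.2 ≤ c < 8.5

Triangle inequality alone gives 0.3 < c < 8.5.
The perimeter condition gives c ≥ 10.7 − 4.1 − 4.4 = 2.2.
Intersecting the two: 2.2 ≤ c < 8.5.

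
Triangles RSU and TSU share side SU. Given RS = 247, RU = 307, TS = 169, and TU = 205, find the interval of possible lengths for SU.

From triangle RSU: |247 − 307| < SU < 247 + 307, i.e. 60 < SU < 554.
From triangle TSU: 36 < SU < 374.
Both must hold, so SU lies in the intersection.

60 < SU < 374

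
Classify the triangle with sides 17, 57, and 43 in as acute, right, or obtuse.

Compare the square of the longest side to the sum of squares of the other two: 17² + 43² = 2138 < 3249 = 57².

obtuse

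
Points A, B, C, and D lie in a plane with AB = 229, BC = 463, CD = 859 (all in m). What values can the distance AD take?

167 ≤ AD ≤ 1551 m

The maximum is all hops collinear in one direction: 229 + 463 + 859 = 1551.
The longest hop is 859; the others sum to 692. Folding the others back against it leaves at least 859 − 692 = 167.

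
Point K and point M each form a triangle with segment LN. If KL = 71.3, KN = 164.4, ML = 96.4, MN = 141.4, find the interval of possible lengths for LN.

93.1 < LN < 235.7

From triangle KLN: |71.3 − 164.4| < LN < 71.3 + 164.4, i.e. 93.1 < LN < 235.7.
From triangle MLN: 45.0 < LN < 237.8.
Both must hold, so LN lies in the intersection.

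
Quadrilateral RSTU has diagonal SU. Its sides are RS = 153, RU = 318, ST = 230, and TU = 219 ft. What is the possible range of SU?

From triangle RSU: |153 − 318| < SU < 153 + 318, i.e. 165 < SU < 471.
From triangle TSU: 11 < SU < 449.
Both must hold, so SU lies in the intersection.

165 < SU < 449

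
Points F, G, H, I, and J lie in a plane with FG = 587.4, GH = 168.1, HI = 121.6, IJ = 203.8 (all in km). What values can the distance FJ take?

The maximum is all hops collinear in one direction: 587.4 + 168.1 + 121.6 + 203.8 = 1080.9.
The longest hop is 587.4; the others sum to 493.5. Folding the others back against it leaves at least 587.4 − 493.5 = 93.9.

93.9 ≤ FJ ≤ 1080.9 km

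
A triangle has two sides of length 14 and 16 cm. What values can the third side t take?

By the triangle inequality, t must be less than 14 + 16 = 30 and greater than |14 − 16| = 2.

2 < t < 30 (cm)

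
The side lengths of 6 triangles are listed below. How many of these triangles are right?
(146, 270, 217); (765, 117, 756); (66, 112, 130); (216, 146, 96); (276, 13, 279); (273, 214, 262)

(146,270,217): 146²+217² = 68405 < 72900 = 270² → obtuse
(765,117,756): 117²+756² = 585225 = 765² → right
(66,112,130): 66²+112² = 16900 = 130² → right
(216,146,96): 96²+146² = 30532 < 46656 = 216² → obtuse
(276,13,279): 13²+276² = 76345 < 77841 = 279² → obtuse
(273,214,262): 214²+262² = 114440 > 74529 = 273² → acute
2 of the 6 are right.

2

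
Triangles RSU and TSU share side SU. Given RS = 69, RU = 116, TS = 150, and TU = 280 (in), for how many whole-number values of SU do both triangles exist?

54

From triangle RSU: 47 < SU < 185.
From triangle TSU: 130 < SU < 430.
Intersection: 130 < SU < 185, so integers 131 through 184: 54 values.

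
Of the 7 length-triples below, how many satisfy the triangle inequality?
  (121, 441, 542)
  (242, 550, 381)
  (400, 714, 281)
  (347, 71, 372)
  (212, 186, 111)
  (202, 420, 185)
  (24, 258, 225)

4

(121,441,542): 121+441 > 542 → valid
(242,381,550): 242+381 > 550 → valid
(281,400,714): 281+400 ≤ 714 → not valid
(71,347,372): 71+347 > 372 → valid
(111,186,212): 111+186 > 212 → valid
(185,202,420): 185+202 ≤ 420 → not valid
(24,225,258): 24+225 ≤ 258 → not valid
4 of the 7 triples form a triangle.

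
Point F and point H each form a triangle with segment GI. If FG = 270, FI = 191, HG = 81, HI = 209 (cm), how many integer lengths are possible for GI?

From triangle FGI: 79 < GI < 461.
From triangle HGI: 128 < GI < 290.
Intersection: 128 < GI < 290, so integers 129 through 289: 161 values.

161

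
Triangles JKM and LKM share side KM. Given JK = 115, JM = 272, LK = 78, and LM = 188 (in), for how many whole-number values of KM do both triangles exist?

From triangle JKM: 157 < KM < 387.
From triangle LKM: 110 < KM < 266.
Intersection: 157 < KM < 266, so integers 158 through 265: 108 values.

108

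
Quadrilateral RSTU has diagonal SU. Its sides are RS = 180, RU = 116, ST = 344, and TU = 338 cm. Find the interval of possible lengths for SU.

64 < SU < 296

From triangle RSU: |180 − 116| < SU < 180 + 116, i.e. 64 < SU < 296.
From triangle TSU: 6 < SU < 682.
Both must hold, so SU lies in the intersection.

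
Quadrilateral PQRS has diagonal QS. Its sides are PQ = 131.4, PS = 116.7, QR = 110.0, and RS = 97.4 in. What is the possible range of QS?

From triangle PQS: |131.4 − 116.7| < QS < 131.4 + 116.7, i.e. 14.7 < QS < 248.1.
From triangle RQS: 12.6 < QS < 207.4.
Both must hold, so QS lies in the intersection.

14.7 < QS < 207.4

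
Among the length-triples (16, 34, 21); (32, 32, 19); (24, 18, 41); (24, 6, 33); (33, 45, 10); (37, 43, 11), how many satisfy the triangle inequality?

4

(16,21,34): 16+21 > 34 → valid
(19,32,32): 19+32 > 32 → valid
(18,24,41): 18+24 > 41 → valid
(6,24,33): 6+24 ≤ 33 → not valid
(10,33,45): 10+33 ≤ 45 → not valid
(11,37,43): 11+37 > 43 → valid
4 of the 6 triples form a triangle.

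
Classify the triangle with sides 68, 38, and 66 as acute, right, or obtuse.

acute

Compare the square of the longest side to the sum of squares of the other two: 38² + 66² = 5800 > 4624 = 68².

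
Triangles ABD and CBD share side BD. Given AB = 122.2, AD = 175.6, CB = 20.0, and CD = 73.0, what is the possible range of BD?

From triangle ABD: |122.2 − 175.6| < BD < 122.2 + 175.6, i.e. 53.4 < BD < 297.8.
From triangle CBD: 53.0 < BD < 93.0.
Both must hold, so BD lies in the intersection.

53.4 < BD < 93.0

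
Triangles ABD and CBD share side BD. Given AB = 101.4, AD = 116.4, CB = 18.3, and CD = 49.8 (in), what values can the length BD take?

31.5 < BD < 68.1

From triangle ABD: |101.4 − 116.4| < BD < 101.4 + 116.4, i.e. 15.0 < BD < 217.8.
From triangle CBD: 31.5 < BD < 68.1.
Both must hold, so BD lies in the intersection.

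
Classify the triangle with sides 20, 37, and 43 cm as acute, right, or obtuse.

obtuse

Compare the square of the longest side to the sum of squares of the other two: 20² + 37² = 1769 < 1849 = 43².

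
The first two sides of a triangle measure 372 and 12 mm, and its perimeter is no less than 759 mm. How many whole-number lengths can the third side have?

9

Triangle inequality: 360 < x < 384. Perimeter ≥ 759 gives x ≥ 759 − 372 − 12 = 375.
So 375 ≤ x < 384; integers 375 through 383: 9 values.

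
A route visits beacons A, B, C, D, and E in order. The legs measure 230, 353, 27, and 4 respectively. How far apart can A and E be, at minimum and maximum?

The maximum is all hops collinear in one direction: 230 + 353 + 27 + 4 = 614.
The longest hop is 353; the others sum to 261. Folding the others back against it leaves at least 353 − 261 = 92.

92 ≤ AE ≤ 614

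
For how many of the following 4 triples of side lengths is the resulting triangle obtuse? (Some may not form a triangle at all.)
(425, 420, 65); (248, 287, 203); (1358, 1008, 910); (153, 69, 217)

1

(425,420,65): 65²+420² = 180625 = 425² → right
(248,287,203): 203²+248² = 102713 > 82369 = 287² → acute
(1358,1008,910): 910²+1008² = 1844164 = 1358² → right
(153,69,217): 69²+153² = 28170 < 47089 = 217² → obtuse
1 of the 4 is obtuse.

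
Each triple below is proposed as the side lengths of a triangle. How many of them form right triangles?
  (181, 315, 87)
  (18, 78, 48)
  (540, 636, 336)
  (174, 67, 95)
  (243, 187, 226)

(181,315,87): 87+181 ≤ 315, not a triangle
(18,78,48): 18+48 ≤ 78, not a triangle
(540,636,336): 336²+540² = 404496 = 636² → right
(174,67,95): 67+95 ≤ 174, not a triangle
(243,187,226): 187²+226² = 86045 > 59049 = 243² → acute
1 of the 5 is right.

1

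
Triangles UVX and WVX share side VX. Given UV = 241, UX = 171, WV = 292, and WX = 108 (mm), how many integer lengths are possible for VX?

215

From triangle UVX: 70 < VX < 412.
From triangle WVX: 184 < VX < 400.
Intersection: 184 < VX < 400, so integers 185 through 399: 215 values.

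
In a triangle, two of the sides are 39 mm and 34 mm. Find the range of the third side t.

By the triangle inequality, t must be less than 39 + 34 = 73 and greater than |39 − 34| = 5.

5 < t < 73 (mm)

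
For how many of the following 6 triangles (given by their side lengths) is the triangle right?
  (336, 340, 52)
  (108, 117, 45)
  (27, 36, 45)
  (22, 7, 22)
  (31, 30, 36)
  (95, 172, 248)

3

(336,340,52): 52²+336² = 115600 = 340² → right
(108,117,45): 45²+108² = 13689 = 117² → right
(27,36,45): 27²+36² = 2025 = 45² → right
(22,7,22): 7²+22² = 533 > 484 = 22² → acute
(31,30,36): 30²+31² = 1861 > 1296 = 36² → acute
(95,172,248): 95²+172² = 38609 < 61504 = 248² → obtuse
3 of the 6 are right.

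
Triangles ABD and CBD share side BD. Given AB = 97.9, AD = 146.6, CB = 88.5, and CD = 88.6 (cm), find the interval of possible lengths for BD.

From triangle ABD: |97.9 − 146.6| < BD < 97.9 + 146.6, i.e. 48.7 < BD < 244.5.
From triangle CBD: 0.1 < BD < 177.1.
Both must hold, so BD lies in the intersection.

48.7 < BD < 177.1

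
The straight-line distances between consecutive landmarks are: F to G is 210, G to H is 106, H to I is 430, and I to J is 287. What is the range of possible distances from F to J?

The maximum is all hops collinear in one direction: 210 + 106 + 430 + 287 = 1033.
The longest hop is 430; the others sum to 603. Since 430 ≤ 603, the path can fold back on itself completely, so the minimum distance is 0.

0 ≤ FJ ≤ 1033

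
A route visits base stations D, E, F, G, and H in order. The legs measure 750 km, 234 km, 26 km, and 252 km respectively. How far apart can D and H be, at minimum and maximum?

The maximum is all hops collinear in one direction: 750 + 234 + 26 + 252 = 1262.
The longest hop is 750; the others sum to 512. Folding the others back against it leaves at least 750 − 512 = 238.

238 ≤ DH ≤ 1262 km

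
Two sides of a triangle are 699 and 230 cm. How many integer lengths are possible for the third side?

The third side lies in the open interval (469, 929).
Integers from 470 to 928 inclusive: 928 − 470 + 1 = 459.

459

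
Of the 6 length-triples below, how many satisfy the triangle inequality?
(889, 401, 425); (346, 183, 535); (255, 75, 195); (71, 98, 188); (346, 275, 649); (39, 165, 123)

1

(401,425,889): 401+425 ≤ 889 → not valid
(183,346,535): 183+346 ≤ 535 → not valid
(75,195,255): 75+195 > 255 → valid
(71,98,188): 71+98 ≤ 188 → not valid
(275,346,649): 275+346 ≤ 649 → not valid
(39,123,165): 39+123 ≤ 165 → not valid
1 of the 6 triples forms a triangle.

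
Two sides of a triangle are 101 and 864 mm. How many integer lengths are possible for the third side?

201

The third side lies in the open interval (763, 965).
Integers from 764 to 964 inclusive: 964 − 764 + 1 = 201.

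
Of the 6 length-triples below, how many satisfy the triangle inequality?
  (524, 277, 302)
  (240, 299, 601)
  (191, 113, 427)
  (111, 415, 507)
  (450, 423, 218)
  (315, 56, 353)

4

(277,302,524): 277+302 > 524 → valid
(240,299,601): 240+299 ≤ 601 → not valid
(113,191,427): 113+191 ≤ 427 → not valid
(111,415,507): 111+415 > 507 → valid
(218,423,450): 218+423 > 450 → valid
(56,315,353): 56+315 > 353 → valid
4 of the 6 triples form a triangle.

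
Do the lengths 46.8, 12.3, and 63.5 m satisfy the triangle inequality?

No

The longest side is 63.5, but the other two sum to only 59.1.
59.1 < 63.5, so the triangle inequality fails.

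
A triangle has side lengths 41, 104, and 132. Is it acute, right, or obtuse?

Compare the square of the longest side to the sum of squares of the other two: 41² + 104² = 12497 < 17424 = 132².

obtuse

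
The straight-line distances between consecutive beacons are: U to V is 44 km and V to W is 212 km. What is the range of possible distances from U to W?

168 ≤ UW ≤ 256 km

By the triangle inequality, |44 − 212| ≤ UW ≤ 44 + 212.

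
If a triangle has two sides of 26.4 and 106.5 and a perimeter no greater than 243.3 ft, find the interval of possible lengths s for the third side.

Triangle inequality alone gives 80.1 < s < 132.9.
The perimeter condition gives s ≤ 243.3 − 26.4 − 106.5 = 110.4.
Intersecting the two: 80.1 < s ≤ 110.4.

80.1 < s ≤ 110.4 ft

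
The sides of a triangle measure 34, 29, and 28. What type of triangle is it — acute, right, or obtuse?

acute

Compare the square of the longest side to the sum of squares of the other two: 28² + 29² = 1625 > 1156 = 34².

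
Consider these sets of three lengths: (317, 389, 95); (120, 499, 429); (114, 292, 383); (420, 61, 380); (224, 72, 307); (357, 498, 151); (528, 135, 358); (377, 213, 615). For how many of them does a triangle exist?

(95,317,389): 95+317 > 389 → valid
(120,429,499): 120+429 > 499 → valid
(114,292,383): 114+292 > 383 → valid
(61,380,420): 61+380 > 420 → valid
(72,224,307): 72+224 ≤ 307 → not valid
(151,357,498): 151+357 > 498 → valid
(135,358,528): 135+358 ≤ 528 → not valid
(213,377,615): 213+377 ≤ 615 → not valid
5 of the 8 triples form a triangle.

5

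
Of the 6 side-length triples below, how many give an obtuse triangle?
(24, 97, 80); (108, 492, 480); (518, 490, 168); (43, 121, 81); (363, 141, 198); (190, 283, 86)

(24,97,80): 24²+80² = 6976 < 9409 = 97² → obtuse
(108,492,480): 108²+480² = 242064 = 492² → right
(518,490,168): 168²+490² = 268324 = 518² → right
(43,121,81): 43²+81² = 8410 < 14641 = 121² → obtuse
(363,141,198): 141+198 ≤ 363, not a triangle
(190,283,86): 86+190 ≤ 283, not a triangle
2 of the 6 are obtuse.

2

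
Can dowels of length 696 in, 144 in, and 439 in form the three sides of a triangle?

The longest side is 696, but the other two sum to only 583.
583 < 696, so the triangle inequality fails.

No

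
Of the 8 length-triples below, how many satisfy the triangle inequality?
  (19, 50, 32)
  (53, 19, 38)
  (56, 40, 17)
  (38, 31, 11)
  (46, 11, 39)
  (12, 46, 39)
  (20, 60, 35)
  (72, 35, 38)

(19,32,50): 19+32 > 50 → valid
(19,38,53): 19+38 > 53 → valid
(17,40,56): 17+40 > 56 → valid
(11,31,38): 11+31 > 38 → valid
(11,39,46): 11+39 > 46 → valid
(12,39,46): 12+39 > 46 → valid
(20,35,60): 20+35 ≤ 60 → not valid
(35,38,72): 35+38 > 72 → valid
7 of the 8 triples form a triangle.

7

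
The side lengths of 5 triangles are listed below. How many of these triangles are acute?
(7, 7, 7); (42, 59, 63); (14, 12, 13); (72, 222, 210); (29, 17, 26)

(7,7,7): 7²+7² = 98 > 49 = 7² → acute
(42,59,63): 42²+59² = 5245 > 3969 = 63² → acute
(14,12,13): 12²+13² = 313 > 196 = 14² → acute
(72,222,210): 72²+210² = 49284 = 222² → right
(29,17,26): 17²+26² = 965 > 841 = 29² → acute
4 of the 5 are acute.

4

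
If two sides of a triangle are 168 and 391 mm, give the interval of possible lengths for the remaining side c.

223 < c < 559

By the triangle inequality, c must be less than 168 + 391 = 559 and greater than |168 − 391| = 223.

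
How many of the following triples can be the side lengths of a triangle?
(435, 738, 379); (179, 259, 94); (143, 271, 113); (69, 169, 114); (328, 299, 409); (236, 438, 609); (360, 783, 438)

(379,435,738): 379+435 > 738 → valid
(94,179,259): 94+179 > 259 → valid
(113,143,271): 113+143 ≤ 271 → not valid
(69,114,169): 69+114 > 169 → valid
(299,328,409): 299+328 > 409 → valid
(236,438,609): 236+438 > 609 → valid
(360,438,783): 360+438 > 783 → valid
6 of the 7 triples form a triangle.

6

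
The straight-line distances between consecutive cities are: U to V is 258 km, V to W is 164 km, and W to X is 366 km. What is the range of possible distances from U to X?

The maximum is all hops collinear in one direction: 258 + 164 + 366 = 788.
The longest hop is 366; the others sum to 422. Since 366 ≤ 422, the path can fold back on itself completely, so the minimum distance is 0.

0 ≤ UX ≤ 788 km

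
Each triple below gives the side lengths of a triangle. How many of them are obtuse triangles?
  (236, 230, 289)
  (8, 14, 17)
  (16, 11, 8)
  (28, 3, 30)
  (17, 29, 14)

(236,230,289): 230²+236² = 108596 > 83521 = 289² → acute
(8,14,17): 8²+14² = 260 < 289 = 17² → obtuse
(16,11,8): 8²+11² = 185 < 256 = 16² → obtuse
(28,3,30): 3²+28² = 793 < 900 = 30² → obtuse
(17,29,14): 14²+17² = 485 < 841 = 29² → obtuse
4 of the 5 are obtuse.

4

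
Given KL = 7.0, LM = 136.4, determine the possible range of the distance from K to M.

129.4 ≤ KM ≤ 143.4

By the triangle inequality, |7.0 − 136.4| ≤ KM ≤ 7.0 + 136.4.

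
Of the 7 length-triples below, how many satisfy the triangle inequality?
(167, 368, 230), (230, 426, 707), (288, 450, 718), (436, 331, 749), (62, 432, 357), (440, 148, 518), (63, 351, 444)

(167,230,368): 167+230 > 368 → valid
(230,426,707): 230+426 ≤ 707 → not valid
(288,450,718): 288+450 > 718 → valid
(331,436,749): 331+436 > 749 → valid
(62,357,432): 62+357 ≤ 432 → not valid
(148,440,518): 148+440 > 518 → valid
(63,351,444): 63+351 ≤ 444 → not valid
4 of the 7 triples form a triangle.

4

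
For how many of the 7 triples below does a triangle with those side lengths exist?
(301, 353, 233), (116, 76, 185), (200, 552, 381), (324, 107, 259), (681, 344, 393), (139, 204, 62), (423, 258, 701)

5

(233,301,353): 233+301 > 353 → valid
(76,116,185): 76+116 > 185 → valid
(200,381,552): 200+381 > 552 → valid
(107,259,324): 107+259 > 324 → valid
(344,393,681): 344+393 > 681 → valid
(62,139,204): 62+139 ≤ 204 → not valid
(258,423,701): 258+423 ≤ 701 → not valid
5 of the 7 triples form a triangle.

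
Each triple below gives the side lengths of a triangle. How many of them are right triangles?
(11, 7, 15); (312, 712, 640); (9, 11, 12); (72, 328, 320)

2

(11,7,15): 7²+11² = 170 < 225 = 15² → obtuse
(312,712,640): 312²+640² = 506944 = 712² → right
(9,11,12): 9²+11² = 202 > 144 = 12² → acute
(72,328,320): 72²+320² = 107584 = 328² → right
2 of the 4 are right.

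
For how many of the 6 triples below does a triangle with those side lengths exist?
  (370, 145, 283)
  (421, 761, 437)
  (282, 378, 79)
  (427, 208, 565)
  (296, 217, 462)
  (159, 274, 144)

(145,283,370): 145+283 > 370 → valid
(421,437,761): 421+437 > 761 → valid
(79,282,378): 79+282 ≤ 378 → not valid
(208,427,565): 208+427 > 565 → valid
(217,296,462): 217+296 > 462 → valid
(144,159,274): 144+159 > 274 → valid
5 of the 6 triples form a triangle.

5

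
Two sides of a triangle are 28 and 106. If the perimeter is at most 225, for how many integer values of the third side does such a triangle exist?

13

Triangle inequality: 78 < x < 134. Perimeter ≤ 225 gives x ≤ 225 − 28 − 106 = 91.
So 78 < x ≤ 91; integers 79 through 91: 13 values.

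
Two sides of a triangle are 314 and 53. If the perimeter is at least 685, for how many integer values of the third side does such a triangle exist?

49

Triangle inequality: 261 < x < 367. Perimeter ≥ 685 gives x ≥ 685 − 314 − 53 = 318.
So 318 ≤ x < 367; integers 318 through 366: 49 values.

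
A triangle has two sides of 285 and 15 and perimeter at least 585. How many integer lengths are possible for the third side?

15

Triangle inequality: 270 < x < 300. Perimeter ≥ 585 gives x ≥ 585 − 285 − 15 = 285.
So 285 ≤ x < 300; integers 285 through 299: 15 values.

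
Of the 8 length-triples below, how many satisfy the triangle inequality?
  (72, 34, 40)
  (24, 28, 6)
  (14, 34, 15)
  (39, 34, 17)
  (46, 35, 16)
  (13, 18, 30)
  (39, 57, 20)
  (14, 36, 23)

7

(34,40,72): 34+40 > 72 → valid
(6,24,28): 6+24 > 28 → valid
(14,15,34): 14+15 ≤ 34 → not valid
(17,34,39): 17+34 > 39 → valid
(16,35,46): 16+35 > 46 → valid
(13,18,30): 13+18 > 30 → valid
(20,39,57): 20+39 > 57 → valid
(14,23,36): 14+23 > 36 → valid
7 of the 8 triples form a triangle.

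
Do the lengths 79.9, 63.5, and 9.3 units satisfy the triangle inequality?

No

The longest side is 79.9, but the other two sum to only 72.8.
72.8 < 79.9, so the triangle inequality fails.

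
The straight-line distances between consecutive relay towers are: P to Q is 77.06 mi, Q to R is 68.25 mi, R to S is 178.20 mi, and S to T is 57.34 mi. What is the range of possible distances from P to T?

0 ≤ PT ≤ 380.85 mi

The maximum is all hops collinear in one direction: 77.06 + 68.25 + 178.20 + 57.34 = 380.85.
The longest hop is 178.20; the others sum to 202.65. Since 178.20 ≤ 202.65, the path can fold back on itself completely, so the minimum distance is 0.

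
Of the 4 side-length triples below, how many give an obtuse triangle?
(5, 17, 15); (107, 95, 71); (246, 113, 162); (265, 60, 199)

2

(5,17,15): 5²+15² = 250 < 289 = 17² → obtuse
(107,95,71): 71²+95² = 14066 > 11449 = 107² → acute
(246,113,162): 113²+162² = 39013 < 60516 = 246² → obtuse
(265,60,199): 60+199 ≤ 265, not a triangle
2 of the 4 are obtuse.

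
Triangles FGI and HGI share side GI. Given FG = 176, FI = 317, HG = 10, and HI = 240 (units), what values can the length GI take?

From triangle FGI: |176 − 317| < GI < 176 + 317, i.e. 141 < GI < 493.
From triangle HGI: 230 < GI < 250.
Both must hold, so GI lies in the intersection.

230 < GI < 250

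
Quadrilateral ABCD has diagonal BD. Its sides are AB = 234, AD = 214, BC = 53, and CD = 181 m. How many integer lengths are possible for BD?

105

From triangle ABD: 20 < BD < 448.
From triangle CBD: 128 < BD < 234.
Intersection: 128 < BD < 234, so integers 129 through 233: 105 values.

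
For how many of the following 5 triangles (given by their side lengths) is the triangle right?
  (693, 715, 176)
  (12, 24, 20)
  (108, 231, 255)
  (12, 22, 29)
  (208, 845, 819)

3

(693,715,176): 176²+693² = 511225 = 715² → right
(12,24,20): 12²+20² = 544 < 576 = 24² → obtuse
(108,231,255): 108²+231² = 65025 = 255² → right
(12,22,29): 12²+22² = 628 < 841 = 29² → obtuse
(208,845,819): 208²+819² = 714025 = 845² → right
3 of the 5 are right.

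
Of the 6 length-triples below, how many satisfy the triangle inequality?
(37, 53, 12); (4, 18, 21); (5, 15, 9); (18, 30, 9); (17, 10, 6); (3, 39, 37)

2

(12,37,53): 12+37 ≤ 53 → not valid
(4,18,21): 4+18 > 21 → valid
(5,9,15): 5+9 ≤ 15 → not valid
(9,18,30): 9+18 ≤ 30 → not valid
(6,10,17): 6+10 ≤ 17 → not valid
(3,37,39): 3+37 > 39 → valid
2 of the 6 triples form a triangle.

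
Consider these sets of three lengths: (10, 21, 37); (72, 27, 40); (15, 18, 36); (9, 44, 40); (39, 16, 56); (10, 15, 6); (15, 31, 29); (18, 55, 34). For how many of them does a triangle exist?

3

(10,21,37): 10+21 ≤ 37 → not valid
(27,40,72): 27+40 ≤ 72 → not valid
(15,18,36): 15+18 ≤ 36 → not valid
(9,40,44): 9+40 > 44 → valid
(16,39,56): 16+39 ≤ 56 → not valid
(6,10,15): 6+10 > 15 → valid
(15,29,31): 15+29 > 31 → valid
(18,34,55): 18+34 ≤ 55 → not valid
3 of the 8 triples form a triangle.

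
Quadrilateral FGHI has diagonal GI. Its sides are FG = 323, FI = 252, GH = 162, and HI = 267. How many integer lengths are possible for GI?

From triangle FGI: 71 < GI < 575.
From triangle HGI: 105 < GI < 429.
Intersection: 105 < GI < 429, so integers 106 through 428: 323 values.

323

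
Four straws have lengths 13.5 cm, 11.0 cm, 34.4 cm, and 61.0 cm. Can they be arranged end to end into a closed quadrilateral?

No

For a quadrilateral, each side must be shorter than the sum of the others.
Here the longest side is 61.0, but the remaining 3 sides sum to only 58.9.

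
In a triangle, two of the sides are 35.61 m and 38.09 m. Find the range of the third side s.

By the triangle inequality, s must be less than 35.61 + 38.09 = 73.70 and greater than |35.61 − 38.09| = 2.48.

2.48 < s < 73.70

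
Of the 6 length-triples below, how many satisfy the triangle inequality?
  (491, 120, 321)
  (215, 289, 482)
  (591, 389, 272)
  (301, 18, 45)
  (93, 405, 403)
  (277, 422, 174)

4

(120,321,491): 120+321 ≤ 491 → not valid
(215,289,482): 215+289 > 482 → valid
(272,389,591): 272+389 > 591 → valid
(18,45,301): 18+45 ≤ 301 → not valid
(93,403,405): 93+403 > 405 → valid
(174,277,422): 174+277 > 422 → valid
4 of the 6 triples form a triangle.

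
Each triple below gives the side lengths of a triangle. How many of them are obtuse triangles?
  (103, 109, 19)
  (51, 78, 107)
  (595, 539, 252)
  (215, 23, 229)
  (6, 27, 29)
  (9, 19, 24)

5

(103,109,19): 19²+103² = 10970 < 11881 = 109² → obtuse
(51,78,107): 51²+78² = 8685 < 11449 = 107² → obtuse
(595,539,252): 252²+539² = 354025 = 595² → right
(215,23,229): 23²+215² = 46754 < 52441 = 229² → obtuse
(6,27,29): 6²+27² = 765 < 841 = 29² → obtuse
(9,19,24): 9²+19² = 442 < 576 = 24² → obtuse
5 of the 6 are obtuse.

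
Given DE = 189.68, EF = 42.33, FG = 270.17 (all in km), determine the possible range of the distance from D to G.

The maximum is all hops collinear in one direction: 189.68 + 42.33 + 270.17 = 502.18.
The longest hop is 270.17; the others sum to 232.01. Folding the others back against it leaves at least 270.17 − 232.01 = 38.16.

38.16 ≤ DG ≤ 502.18 km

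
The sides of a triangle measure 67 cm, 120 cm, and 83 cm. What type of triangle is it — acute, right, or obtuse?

obtuse

Compare the square of the longest side to the sum of squares of the other two: 67² + 83² = 11378 < 14400 = 120².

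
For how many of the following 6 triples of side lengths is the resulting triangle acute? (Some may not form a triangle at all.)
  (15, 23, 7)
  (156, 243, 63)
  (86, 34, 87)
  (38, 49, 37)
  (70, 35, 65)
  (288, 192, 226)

(15,23,7): 7+15 ≤ 23, not a triangle
(156,243,63): 63+156 ≤ 243, not a triangle
(86,34,87): 34²+86² = 8552 > 7569 = 87² → acute
(38,49,37): 37²+38² = 2813 > 2401 = 49² → acute
(70,35,65): 35²+65² = 5450 > 4900 = 70² → acute
(288,192,226): 192²+226² = 87940 > 82944 = 288² → acute
4 of the 6 are acute.

4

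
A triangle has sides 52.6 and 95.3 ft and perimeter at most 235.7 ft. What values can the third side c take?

42.7 < c ≤ 87.8

Triangle inequality alone gives 42.7 < c < 147.9.
The perimeter condition gives c ≤ 235.7 − 52.6 − 95.3 = 87.8.
Intersecting the two: 42.7 < c ≤ 87.8.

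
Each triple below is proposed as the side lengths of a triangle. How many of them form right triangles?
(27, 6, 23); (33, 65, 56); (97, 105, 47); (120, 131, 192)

(27,6,23): 6²+23² = 565 < 729 = 27² → obtuse
(33,65,56): 33²+56² = 4225 = 65² → right
(97,105,47): 47²+97² = 11618 > 11025 = 105² → acute
(120,131,192): 120²+131² = 31561 < 36864 = 192² → obtuse
1 of the 4 is right.

1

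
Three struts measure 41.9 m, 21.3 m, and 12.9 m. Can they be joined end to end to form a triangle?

No

The longest side is 41.9, but the other two sum to only 34.2.
34.2 < 41.9, so the triangle inequality fails.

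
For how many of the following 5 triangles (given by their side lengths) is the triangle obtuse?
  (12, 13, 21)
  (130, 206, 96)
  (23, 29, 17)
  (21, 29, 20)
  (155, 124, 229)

(12,13,21): 12²+13² = 313 < 441 = 21² → obtuse
(130,206,96): 96²+130² = 26116 < 42436 = 206² → obtuse
(23,29,17): 17²+23² = 818 < 841 = 29² → obtuse
(21,29,20): 20²+21² = 841 = 29² → right
(155,124,229): 124²+155² = 39401 < 52441 = 229² → obtuse
4 of the 5 are obtuse.

4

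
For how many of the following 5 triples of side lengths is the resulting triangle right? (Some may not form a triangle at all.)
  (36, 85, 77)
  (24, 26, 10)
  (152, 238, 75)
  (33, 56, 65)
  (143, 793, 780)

4

(36,85,77): 36²+77² = 7225 = 85² → right
(24,26,10): 10²+24² = 676 = 26² → right
(152,238,75): 75+152 ≤ 238, not a triangle
(33,56,65): 33²+56² = 4225 = 65² → right
(143,793,780): 143²+780² = 628849 = 793² → right
4 of the 5 are right.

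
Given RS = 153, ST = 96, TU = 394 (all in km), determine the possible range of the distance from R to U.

The maximum is all hops collinear in one direction: 153 + 96 + 394 = 643.
The longest hop is 394; the others sum to 249. Folding the others back against it leaves at least 394 − 249 = 145.

145 ≤ RU ≤ 643 km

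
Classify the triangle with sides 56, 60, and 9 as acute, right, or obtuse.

Compare the square of the longest side to the sum of squares of the other two: 9² + 56² = 3217 < 3600 = 60².

obtuse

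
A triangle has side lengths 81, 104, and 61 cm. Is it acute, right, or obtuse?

Compare the square of the longest side to the sum of squares of the other two: 61² + 81² = 10282 < 10816 = 104².

obtuse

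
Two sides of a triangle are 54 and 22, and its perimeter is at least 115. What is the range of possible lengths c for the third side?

Triangle inequality alone gives 32 < c < 76.
The perimeter condition gives c ≥ 115 − 54 − 22 = 39.
Intersecting the two: 39 ≤ c < 76.

39 ≤ c < 76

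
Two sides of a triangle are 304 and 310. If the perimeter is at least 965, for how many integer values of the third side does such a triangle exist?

263

Triangle inequality: 6 < x < 614. Perimeter ≥ 965 gives x ≥ 965 − 304 − 310 = 351.
So 351 ≤ x < 614; integers 351 through 613: 263 values.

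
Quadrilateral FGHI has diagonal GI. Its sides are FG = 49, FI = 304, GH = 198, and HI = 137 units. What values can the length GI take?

255 < GI < 335

From triangle FGI: |49 − 304| < GI < 49 + 304, i.e. 255 < GI < 353.
From triangle HGI: 61 < GI < 335.
Both must hold, so GI lies in the intersection.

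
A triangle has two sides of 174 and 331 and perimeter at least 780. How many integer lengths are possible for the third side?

230

Triangle inequality: 157 < x < 505. Perimeter ≥ 780 gives x ≥ 780 − 174 − 331 = 275.
So 275 ≤ x < 505; integers 275 through 504: 230 values.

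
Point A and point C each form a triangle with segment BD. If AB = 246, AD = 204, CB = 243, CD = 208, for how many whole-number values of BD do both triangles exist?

From triangle ABD: 42 < BD < 450.
From triangle CBD: 35 < BD < 451.
Intersection: 42 < BD < 450, so integers 43 through 449: 407 values.

407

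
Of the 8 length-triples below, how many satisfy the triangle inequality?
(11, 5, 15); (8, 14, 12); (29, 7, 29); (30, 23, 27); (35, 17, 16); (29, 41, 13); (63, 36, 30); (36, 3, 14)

6

(5,11,15): 5+11 > 15 → valid
(8,12,14): 8+12 > 14 → valid
(7,29,29): 7+29 > 29 → valid
(23,27,30): 23+27 > 30 → valid
(16,17,35): 16+17 ≤ 35 → not valid
(13,29,41): 13+29 > 41 → valid
(30,36,63): 30+36 > 63 → valid
(3,14,36): 3+14 ≤ 36 → not valid
6 of the 8 triples form a triangle.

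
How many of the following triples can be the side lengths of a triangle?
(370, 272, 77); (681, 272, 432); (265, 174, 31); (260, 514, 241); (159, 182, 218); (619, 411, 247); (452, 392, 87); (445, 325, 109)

(77,272,370): 77+272 ≤ 370 → not valid
(272,432,681): 272+432 > 681 → valid
(31,174,265): 31+174 ≤ 265 → not valid
(241,260,514): 241+260 ≤ 514 → not valid
(159,182,218): 159+182 > 218 → valid
(247,411,619): 247+411 > 619 → valid
(87,392,452): 87+392 > 452 → valid
(109,325,445): 109+325 ≤ 445 → not valid
4 of the 8 triples form a triangle.

4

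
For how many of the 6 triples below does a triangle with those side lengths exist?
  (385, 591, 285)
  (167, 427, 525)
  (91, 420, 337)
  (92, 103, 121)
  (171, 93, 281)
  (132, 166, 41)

5

(285,385,591): 285+385 > 591 → valid
(167,427,525): 167+427 > 525 → valid
(91,337,420): 91+337 > 420 → valid
(92,103,121): 92+103 > 121 → valid
(93,171,281): 93+171 ≤ 281 → not valid
(41,132,166): 41+132 > 166 → valid
5 of the 6 triples form a triangle.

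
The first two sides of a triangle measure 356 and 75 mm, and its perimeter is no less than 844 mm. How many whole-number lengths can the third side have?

18

Triangle inequality: 281 < x < 431. Perimeter ≥ 844 gives x ≥ 844 − 356 − 75 = 413.
So 413 ≤ x < 431; integers 413 through 430: 18 values.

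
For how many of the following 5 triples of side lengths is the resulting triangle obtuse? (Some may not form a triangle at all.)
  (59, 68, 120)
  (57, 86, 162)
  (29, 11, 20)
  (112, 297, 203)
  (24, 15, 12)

(59,68,120): 59²+68² = 8105 < 14400 = 120² → obtuse
(57,86,162): 57+86 ≤ 162, not a triangle
(29,11,20): 11²+20² = 521 < 841 = 29² → obtuse
(112,297,203): 112²+203² = 53753 < 88209 = 297² → obtuse
(24,15,12): 12²+15² = 369 < 576 = 24² → obtuse
4 of the 5 are obtuse.

4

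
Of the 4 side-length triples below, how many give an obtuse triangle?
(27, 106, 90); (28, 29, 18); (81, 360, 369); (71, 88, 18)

2

(27,106,90): 27²+90² = 8829 < 11236 = 106² → obtuse
(28,29,18): 18²+28² = 1108 > 841 = 29² → acute
(81,360,369): 81²+360² = 136161 = 369² → right
(71,88,18): 18²+71² = 5365 < 7744 = 88² → obtuse
2 of the 4 are obtuse.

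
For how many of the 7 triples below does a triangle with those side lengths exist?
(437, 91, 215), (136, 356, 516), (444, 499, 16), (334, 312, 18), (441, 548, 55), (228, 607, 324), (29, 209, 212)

(91,215,437): 91+215 ≤ 437 → not valid
(136,356,516): 136+356 ≤ 516 → not valid
(16,444,499): 16+444 ≤ 499 → not valid
(18,312,334): 18+312 ≤ 334 → not valid
(55,441,548): 55+441 ≤ 548 → not valid
(228,324,607): 228+324 ≤ 607 → not valid
(29,209,212): 29+209 > 212 → valid
1 of the 7 triples forms a triangle.

1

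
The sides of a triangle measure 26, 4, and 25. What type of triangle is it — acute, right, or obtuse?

obtuse

Compare the square of the longest side to the sum of squares of the other two: 4² + 25² = 641 < 676 = 26².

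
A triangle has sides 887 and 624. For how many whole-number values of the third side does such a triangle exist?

The third side lies in the open interval (263, 1511).
Integers from 264 to 1510 inclusive: 1510 − 264 + 1 = 1247.

1247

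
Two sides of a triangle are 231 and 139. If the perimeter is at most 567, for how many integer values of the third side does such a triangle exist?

Triangle inequality: 92 < x < 370. Perimeter ≤ 567 gives x ≤ 567 − 231 − 139 = 197.
So 92 < x ≤ 197; integers 93 through 197: 105 values.

105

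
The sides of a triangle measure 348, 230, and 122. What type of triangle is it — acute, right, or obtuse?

obtuse

Compare the square of the longest side to the sum of squares of the other two: 122² + 230² = 67784 < 121104 = 348².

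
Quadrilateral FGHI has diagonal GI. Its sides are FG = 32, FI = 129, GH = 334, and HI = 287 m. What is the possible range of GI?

97 < GI < 161

From triangle FGI: |32 − 129| < GI < 32 + 129, i.e. 97 < GI < 161.
From triangle HGI: 47 < GI < 621.
Both must hold, so GI lies in the intersection.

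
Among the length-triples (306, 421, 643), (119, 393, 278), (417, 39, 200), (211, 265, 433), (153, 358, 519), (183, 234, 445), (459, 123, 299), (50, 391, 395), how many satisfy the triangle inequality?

4

(306,421,643): 306+421 > 643 → valid
(119,278,393): 119+278 > 393 → valid
(39,200,417): 39+200 ≤ 417 → not valid
(211,265,433): 211+265 > 433 → valid
(153,358,519): 153+358 ≤ 519 → not valid
(183,234,445): 183+234 ≤ 445 → not valid
(123,299,459): 123+299 ≤ 459 → not valid
(50,391,395): 50+391 > 395 → valid
4 of the 8 triples form a triangle.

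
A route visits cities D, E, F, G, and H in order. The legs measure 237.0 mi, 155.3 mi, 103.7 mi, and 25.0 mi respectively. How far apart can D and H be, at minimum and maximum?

The maximum is all hops collinear in one direction: 237.0 + 155.3 + 103.7 + 25.0 = 521.0.
The longest hop is 237.0; the others sum to 284.0. Since 237.0 ≤ 284.0, the path can fold back on itself completely, so the minimum distance is 0.

0 ≤ DH ≤ 521.0 mi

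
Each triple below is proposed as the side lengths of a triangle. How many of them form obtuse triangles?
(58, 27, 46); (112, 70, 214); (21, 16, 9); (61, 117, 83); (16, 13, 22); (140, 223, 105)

5

(58,27,46): 27²+46² = 2845 < 3364 = 58² → obtuse
(112,70,214): 70+112 ≤ 214, not a triangle
(21,16,9): 9²+16² = 337 < 441 = 21² → obtuse
(61,117,83): 61²+83² = 10610 < 13689 = 117² → obtuse
(16,13,22): 13²+16² = 425 < 484 = 22² → obtuse
(140,223,105): 105²+140² = 30625 < 49729 = 223² → obtuse
5 of the 6 are obtuse.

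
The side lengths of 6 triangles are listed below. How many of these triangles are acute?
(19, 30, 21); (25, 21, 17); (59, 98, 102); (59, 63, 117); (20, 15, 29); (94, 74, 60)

3

(19,30,21): 19²+21² = 802 < 900 = 30² → obtuse
(25,21,17): 17²+21² = 730 > 625 = 25² → acute
(59,98,102): 59²+98² = 13085 > 10404 = 102² → acute
(59,63,117): 59²+63² = 7450 < 13689 = 117² → obtuse
(20,15,29): 15²+20² = 625 < 841 = 29² → obtuse
(94,74,60): 60²+74² = 9076 > 8836 = 94² → acute
3 of the 6 are acute.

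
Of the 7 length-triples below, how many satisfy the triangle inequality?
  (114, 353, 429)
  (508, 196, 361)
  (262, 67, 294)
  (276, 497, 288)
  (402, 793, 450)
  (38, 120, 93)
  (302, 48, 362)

6

(114,353,429): 114+353 > 429 → valid
(196,361,508): 196+361 > 508 → valid
(67,262,294): 67+262 > 294 → valid
(276,288,497): 276+288 > 497 → valid
(402,450,793): 402+450 > 793 → valid
(38,93,120): 38+93 > 120 → valid
(48,302,362): 48+302 ≤ 362 → not valid
6 of the 7 triples form a triangle.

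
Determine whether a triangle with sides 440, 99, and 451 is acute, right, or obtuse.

Compare the square of the longest side to the sum of squares of the other two: 99² + 440² = 203401 = 451².

right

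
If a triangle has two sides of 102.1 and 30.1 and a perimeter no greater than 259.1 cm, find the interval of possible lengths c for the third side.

72.0 < c ≤ 126.9

Triangle inequality alone gives 72.0 < c < 132.2.
The perimeter condition gives c ≤ 259.1 − 102.1 − 30.1 = 126.9.
Intersecting the two: 72.0 < c ≤ 126.9.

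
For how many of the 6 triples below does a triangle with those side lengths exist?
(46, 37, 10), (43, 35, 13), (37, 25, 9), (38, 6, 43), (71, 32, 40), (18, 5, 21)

(10,37,46): 10+37 > 46 → valid
(13,35,43): 13+35 > 43 → valid
(9,25,37): 9+25 ≤ 37 → not valid
(6,38,43): 6+38 > 43 → valid
(32,40,71): 32+40 > 71 → valid
(5,18,21): 5+18 > 21 → valid
5 of the 6 triples form a triangle.

5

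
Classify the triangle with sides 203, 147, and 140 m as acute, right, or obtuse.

Compare the square of the longest side to the sum of squares of the other two: 140² + 147² = 41209 = 203².

right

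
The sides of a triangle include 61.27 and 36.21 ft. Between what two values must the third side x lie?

25.06 < x < 97.48

By the triangle inequality, x must be less than 61.27 + 36.21 = 97.48 and greater than |61.27 − 36.21| = 25.06.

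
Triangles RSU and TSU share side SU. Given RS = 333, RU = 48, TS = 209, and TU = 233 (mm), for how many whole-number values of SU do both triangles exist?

95

From triangle RSU: 285 < SU < 381.
From triangle TSU: 24 < SU < 442.
Intersection: 285 < SU < 381, so integers 286 through 380: 95 values.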